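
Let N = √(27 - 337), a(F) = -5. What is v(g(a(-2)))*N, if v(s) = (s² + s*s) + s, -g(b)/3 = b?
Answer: 465*I*√310 ≈ 8187.2*I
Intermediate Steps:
g(b) = -3*b
v(s) = s + 2*s² (v(s) = (s² + s²) + s = 2*s² + s = s + 2*s²)
N = I*√310 (N = √(-310) = I*√310 ≈ 17.607*I)
v(g(a(-2)))*N = ((-3*(-5))*(1 + 2*(-3*(-5))))*(I*√310) = (15*(1 + 2*15))*(I*√310) = (15*(1 + 30))*(I*√310) = (15*31)*(I*√310) = 465*(I*√310) = 465*I*√310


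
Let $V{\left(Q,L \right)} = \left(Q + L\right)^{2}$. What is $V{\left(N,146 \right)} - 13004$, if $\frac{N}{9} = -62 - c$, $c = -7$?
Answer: $108797$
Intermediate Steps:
$N = -495$ ($N = 9 \left(-62 - -7\right) = 9 \left(-62 + 7\right) = 9 \left(-55\right) = -495$)
$V{\left(Q,L \right)} = \left(L + Q\right)^{2}$
$V{\left(N,146 \right)} - 13004 = \left(146 - 495\right)^{2} - 13004 = \left(-349\right)^{2} - 13004 = 121801 - 13004 = 108797$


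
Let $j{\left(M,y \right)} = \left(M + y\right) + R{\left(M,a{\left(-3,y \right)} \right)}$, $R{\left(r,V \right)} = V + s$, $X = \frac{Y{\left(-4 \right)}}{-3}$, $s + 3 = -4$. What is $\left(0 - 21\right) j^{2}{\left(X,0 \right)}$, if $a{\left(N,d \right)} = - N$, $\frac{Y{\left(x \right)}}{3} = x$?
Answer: $0$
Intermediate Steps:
$s = -7$ ($s = -3 - 4 = -7$)
$Y{\left(x \right)} = 3 x$
$X = 4$ ($X = \frac{3 \left(-4\right)}{-3} = \left(-12\right) \left(- \frac{1}{3}\right) = 4$)
$R{\left(r,V \right)} = -7 + V$ ($R{\left(r,V \right)} = V - 7 = -7 + V$)
$j{\left(M,y \right)} = -4 + M + y$ ($j{\left(M,y \right)} = \left(M + y\right) - 4 = -4 + M + y$)
$\left(0 - 21\right) j^{2}{\left(X,0 \right)} = \left(0 - 21\right) \left(-4 + 4 + 0\right)^{2} = - 21 \cdot 0^{2} = \left(-21\right) 0 = 0$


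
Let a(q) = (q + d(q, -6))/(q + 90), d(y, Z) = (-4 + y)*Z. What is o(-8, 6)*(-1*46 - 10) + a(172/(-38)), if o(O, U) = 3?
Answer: -135973/812 ≈ -167.45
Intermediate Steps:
d(y, Z) = Z*(-4 + y)
a(q) = (24 - 5*q)/(90 + q) (a(q) = (q - 6*(-4 + q))/(q + 90) = (q + (24 - 6*q))/(90 + q) = (24 - 5*q)/(90 + q))
o(-8, 6)*(-1*46 - 10) + a(172/(-38)) = 3*(-1*46 - 10) + (24 - 860/(-38))/(90 + 172/(-38)) = 3*(-46 - 10) + (24 - 860*(-1)/38)/(90 + 172*(-1/38)) = 3*(-56) + (24 - 5*(-86/19))/(90 - 86/19) = -168 + (24 + 430/19)/(1624/19) = -168 + (19/1624)*(886/19) = -168 + 443/812 = -135973/812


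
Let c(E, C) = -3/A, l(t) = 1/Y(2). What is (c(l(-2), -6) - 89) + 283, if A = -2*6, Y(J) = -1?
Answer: 777/4 ≈ 194.25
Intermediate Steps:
A = -12
l(t) = -1 (l(t) = 1/(-1) = -1)
c(E, C) = 1/4 (c(E, C) = -3/(-12) = -3*(-1/12) = 1/4)
(c(l(-2), -6) - 89) + 283 = (1/4 - 89) + 283 = -355/4 + 283 = 777/4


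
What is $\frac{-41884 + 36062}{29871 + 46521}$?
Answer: $- \frac{2911}{38196} \approx -0.076212$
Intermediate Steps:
$\frac{-41884 + 36062}{29871 + 46521} = - \frac{5822}{76392} = \left(-5822\right) \frac{1}{76392} = - \frac{2911}{38196}$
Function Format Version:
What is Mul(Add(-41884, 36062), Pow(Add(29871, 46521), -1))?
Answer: Rational(-2911, 38196) ≈ -0.076212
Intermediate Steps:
Mul(Add(-41884, 36062), Pow(Add(29871, 46521), -1)) = Mul(-5822, Pow(76392, -1)) = Mul(-5822, Rational(1, 76392)) = Rational(-2911, 38196)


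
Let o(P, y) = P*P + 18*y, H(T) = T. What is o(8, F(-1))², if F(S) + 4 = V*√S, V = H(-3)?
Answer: -2852 + 864*I ≈ -2852.0 + 864.0*I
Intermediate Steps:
V = -3
F(S) = -4 - 3*√S
o(P, y) = P² + 18*y
o(8, F(-1))² = (8² + 18*(-4 - 3*I))² = (64 + 18*(-4 - 3*I))² = (64 + (-72 - 54*I))² = (-8 - 54*I)²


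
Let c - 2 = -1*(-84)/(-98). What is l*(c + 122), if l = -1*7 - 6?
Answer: -11206/7 ≈ -1600.9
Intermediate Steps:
l = -13 (l = -7 - 6 = -13)
c = 8/7 (c = 2 - 1*(-84)/(-98) = 2 + 84*(-1/98) = 2 - 6/7 = 8/7 ≈ 1.1429)
l*(c + 122) = -13*(8/7 + 122) = -13*862/7 = -11206/7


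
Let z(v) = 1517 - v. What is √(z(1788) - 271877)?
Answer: 2*I*√68037 ≈ 521.68*I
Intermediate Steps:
√(z(1788) - 271877) = √((1517 - 1*1788) - 271877) = √((1517 - 1788) - 271877) = √(-271 - 271877) = √(-272148) = 2*I*√68037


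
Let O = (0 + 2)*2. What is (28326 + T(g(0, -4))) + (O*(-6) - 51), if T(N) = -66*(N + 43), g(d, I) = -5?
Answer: 25743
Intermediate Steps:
O = 4 (O = 2*2 = 4)
T(N) = -2838 - 66*N (T(N) = -66*(43 + N) = -2838 - 66*N)
(28326 + T(g(0, -4))) + (O*(-6) - 51) = (28326 + (-2838 - 66*(-5))) + (4*(-6) - 51) = (28326 + (-2838 + 330)) + (-24 - 51) = (28326 - 2508) - 75 = 25818 - 75 = 25743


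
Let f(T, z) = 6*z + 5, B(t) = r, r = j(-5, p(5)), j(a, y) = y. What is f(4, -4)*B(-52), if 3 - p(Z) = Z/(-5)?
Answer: -76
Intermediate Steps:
p(Z) = 3 + Z/5 (p(Z) = 3 - Z/(-5) = 3 - Z*(-1)/5 = 3 - (-1)*Z/5 = 3 + Z/5)
r = 4 (r = 3 + (1/5)*5 = 3 + 1 = 4)
B(t) = 4
f(T, z) = 5 + 6*z
f(4, -4)*B(-52) = (5 + 6*(-4))*4 = (5 - 24)*4 = -19*4 = -76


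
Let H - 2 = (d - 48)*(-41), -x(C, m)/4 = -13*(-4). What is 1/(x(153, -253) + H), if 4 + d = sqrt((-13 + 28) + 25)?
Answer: 963/1821118 + 41*sqrt(10)/1821118 ≈ 0.00059999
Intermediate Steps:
x(C, m) = -208 (x(C, m) = -(-52)*(-4) = -4*52 = -208)
d = -4 + 2*sqrt(10) (d = -4 + sqrt((-13 + 28) + 25) = -4 + sqrt(15 + 25) = -4 + sqrt(40) = -4 + 2*sqrt(10) ≈ 2.3246)
H = 2134 - 82*sqrt(10) (H = 2 + ((-4 + 2*sqrt(10)) - 48)*(-41) = 2 + (-52 + 2*sqrt(10))*(-41) = 2 + (2132 - 82*sqrt(10)) = 2134 - 82*sqrt(10) ≈ 1874.7)
1/(x(153, -253) + H) = 1/(-208 + (2134 - 82*sqrt(10))) = 1/(1926 - 82*sqrt(10))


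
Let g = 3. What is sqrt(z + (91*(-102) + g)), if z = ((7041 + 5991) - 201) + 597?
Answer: 3*sqrt(461) ≈ 64.413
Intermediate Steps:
z = 13428 (z = (13032 - 201) + 597 = 12831 + 597 = 13428)
sqrt(z + (91*(-102) + g)) = sqrt(13428 + (91*(-102) + 3)) = sqrt(13428 + (-9282 + 3)) = sqrt(13428 - 9279) = sqrt(4149) = 3*sqrt(461)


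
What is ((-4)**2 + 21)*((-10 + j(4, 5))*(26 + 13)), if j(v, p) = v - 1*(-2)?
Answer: -5772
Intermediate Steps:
j(v, p) = 2 + v (j(v, p) = v + 2 = 2 + v)
((-4)**2 + 21)*((-10 + j(4, 5))*(26 + 13)) = ((-4)**2 + 21)*((-10 + (2 + 4))*(26 + 13)) = (16 + 21)*((-10 + 6)*39) = 37*(-4*39) = 37*(-156) = -5772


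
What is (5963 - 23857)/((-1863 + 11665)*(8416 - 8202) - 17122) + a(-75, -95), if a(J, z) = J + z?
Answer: -176851957/1040253 ≈ -170.01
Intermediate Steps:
(5963 - 23857)/((-1863 + 11665)*(8416 - 8202) - 17122) + a(-75, -95) = (5963 - 23857)/((-1863 + 11665)*(8416 - 8202) - 17122) + (-75 - 95) = -17894/(9802*214 - 17122) - 170 = -17894/(2097628 - 17122) - 170 = -17894/2080506 - 170 = -17894*1/2080506 - 170 = -8947/1040253 - 170 = -176851957/1040253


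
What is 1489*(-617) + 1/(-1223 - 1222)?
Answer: -2246253286/2445 ≈ -9.1871e+5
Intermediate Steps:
1489*(-617) + 1/(-1223 - 1222) = -918713 + 1/(-2445) = -918713 - 1/2445 = -2246253286/2445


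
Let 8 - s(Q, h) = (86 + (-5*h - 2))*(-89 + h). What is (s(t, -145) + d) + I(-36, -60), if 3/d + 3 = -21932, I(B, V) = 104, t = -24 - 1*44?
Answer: 4154883827/21935 ≈ 1.8942e+5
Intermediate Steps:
t = -68 (t = -24 - 44 = -68)
d = -3/21935 (d = 3/(-3 - 21932) = 3/(-21935) = 3*(-1/21935) = -3/21935 ≈ -0.00013677)
s(Q, h) = 8 - (-89 + h)*(84 - 5*h) (s(Q, h) = 8 - (86 + (-5*h - 2))*(-89 + h) = 8 - (86 + (-2 - 5*h))*(-89 + h) = 8 - (84 - 5*h)*(-89 + h) = 8 - (-89 + h)*(84 - 5*h))
(s(t, -145) + d) + I(-36, -60) = ((7484 - 529*(-145) + 5*(-145)**2) - 3/21935) + 104 = ((7484 + 76705 + 5*21025) - 3/21935) + 104 = ((7484 + 76705 + 105125) - 3/21935) + 104 = (189314 - 3/21935) + 104 = 4152602587/21935 + 104 = 4154883827/21935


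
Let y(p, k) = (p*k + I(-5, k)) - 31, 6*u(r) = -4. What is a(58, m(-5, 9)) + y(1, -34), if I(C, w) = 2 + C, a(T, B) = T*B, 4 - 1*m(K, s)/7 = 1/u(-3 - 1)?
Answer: 2165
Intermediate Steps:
u(r) = -⅔ (u(r) = (⅙)*(-4) = -⅔)
m(K, s) = 77/2 (m(K, s) = 28 - 7/(-⅔) = 28 - 7*(-3/2) = 28 + 21/2 = 77/2)
a(T, B) = B*T
y(p, k) = -34 + k*p (y(p, k) = (p*k + (2 - 5)) - 31 = (k*p - 3) - 31 = (-3 + k*p) - 31 = -34 + k*p)
a(58, m(-5, 9)) + y(1, -34) = (77/2)*58 + (-34 - 34*1) = 2233 + (-34 - 34) = 2233 - 68 = 2165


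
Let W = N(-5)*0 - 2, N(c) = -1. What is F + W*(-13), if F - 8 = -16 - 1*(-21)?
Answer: 39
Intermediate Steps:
F = 13 (F = 8 + (-16 - 1*(-21)) = 8 + (-16 + 21) = 8 + 5 = 13)
W = -2 (W = -1*0 - 2 = 0 - 2 = -2)
F + W*(-13) = 13 - 2*(-13) = 13 + 26 = 39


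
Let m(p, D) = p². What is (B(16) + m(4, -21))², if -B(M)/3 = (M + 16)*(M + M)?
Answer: 9339136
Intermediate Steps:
B(M) = -6*M*(16 + M) (B(M) = -3*(M + 16)*(M + M) = -3*(16 + M)*2*M = -6*M*(16 + M))
(B(16) + m(4, -21))² = (-6*16*(16 + 16) + 4²)² = (-6*16*32 + 16)² = (-3072 + 16)² = (-3056)² = 9339136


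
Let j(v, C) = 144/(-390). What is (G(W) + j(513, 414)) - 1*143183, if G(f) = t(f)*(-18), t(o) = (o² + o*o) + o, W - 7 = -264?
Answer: -163560889/65 ≈ -2.5163e+6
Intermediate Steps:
W = -257 (W = 7 - 264 = -257)
j(v, C) = -24/65 (j(v, C) = 144*(-1/390) = -24/65)
t(o) = o + 2*o² (t(o) = (o² + o²) + o = 2*o² + o = o + 2*o²)
G(f) = -18*f*(1 + 2*f) (G(f) = (f*(1 + 2*f))*(-18) = -18*f*(1 + 2*f))
(G(W) + j(513, 414)) - 1*143183 = (-18*(-257)*(1 + 2*(-257)) - 24/65) - 1*143183 = (-18*(-257)*(1 - 514) - 24/65) - 143183 = (-18*(-257)*(-513) - 24/65) - 143183 = (-2373138 - 24/65) - 143183 = -154253994/65 - 143183 = -163560889/65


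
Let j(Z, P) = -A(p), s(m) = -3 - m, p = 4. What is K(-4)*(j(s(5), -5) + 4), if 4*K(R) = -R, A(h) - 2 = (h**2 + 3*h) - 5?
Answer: -21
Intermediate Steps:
A(h) = -3 + h**2 + 3*h (A(h) = 2 + ((h**2 + 3*h) - 5) = 2 + (-5 + h**2 + 3*h) = -3 + h**2 + 3*h)
K(R) = -R/4 (K(R) = (-R)/4 = -R/4)
j(Z, P) = -25 (j(Z, P) = -(-3 + 4**2 + 3*4) = -(-3 + 16 + 12) = -1*25 = -25)
K(-4)*(j(s(5), -5) + 4) = (-1/4*(-4))*(-25 + 4) = 1*(-21) = -21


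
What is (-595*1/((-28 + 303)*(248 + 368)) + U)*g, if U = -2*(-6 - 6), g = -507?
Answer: -58884501/4840 ≈ -12166.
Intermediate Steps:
U = 24 (U = -2*(-12) = 24)
(-595*1/((-28 + 303)*(248 + 368)) + U)*g = (-595*1/((-28 + 303)*(248 + 368)) + 24)*(-507) = (-595/(616*275) + 24)*(-507) = (-595/169400 + 24)*(-507) = (-595*1/169400 + 24)*(-507) = (-17/4840 + 24)*(-507) = (116143/4840)*(-507) = -58884501/4840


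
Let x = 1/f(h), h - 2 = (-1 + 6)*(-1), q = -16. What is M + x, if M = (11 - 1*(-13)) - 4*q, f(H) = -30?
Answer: 2639/30 ≈ 87.967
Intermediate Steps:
h = -3 (h = 2 + (-1 + 6)*(-1) = 2 + 5*(-1) = 2 - 5 = -3)
M = 88 (M = (11 - 1*(-13)) - 4*(-16) = (11 + 13) + 64 = 24 + 64 = 88)
x = -1/30 (x = 1/(-30) = -1/30 ≈ -0.033333)
M + x = 88 - 1/30 = 2639/30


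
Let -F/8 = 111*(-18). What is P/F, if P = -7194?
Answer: -1199/2664 ≈ -0.45008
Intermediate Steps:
F = 15984 (F = -888*(-18) = -8*(-1998) = 15984)
P/F = -7194/15984 = -7194*1/15984 = -1199/2664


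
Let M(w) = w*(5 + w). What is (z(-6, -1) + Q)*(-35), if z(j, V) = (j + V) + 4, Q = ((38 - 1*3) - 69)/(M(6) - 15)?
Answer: 385/3 ≈ 128.33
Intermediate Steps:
Q = -⅔ (Q = ((38 - 1*3) - 69)/(6*(5 + 6) - 15) = ((38 - 3) - 69)/(6*11 - 15) = (35 - 69)/(66 - 15) = -34/51 = -34*1/51 = -⅔ ≈ -0.66667)
z(j, V) = 4 + V + j (z(j, V) = (V + j) + 4 = 4 + V + j)
(z(-6, -1) + Q)*(-35) = ((4 - 1 - 6) - ⅔)*(-35) = (-3 - ⅔)*(-35) = -11/3*(-35) = 385/3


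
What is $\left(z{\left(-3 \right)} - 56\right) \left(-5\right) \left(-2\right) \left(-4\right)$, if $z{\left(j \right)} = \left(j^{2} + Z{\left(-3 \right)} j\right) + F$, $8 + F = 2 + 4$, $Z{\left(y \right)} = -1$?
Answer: $1840$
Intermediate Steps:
$F = -2$ ($F = -8 + \left(2 + 4\right) = -8 + 6 = -2$)
$z{\left(j \right)} = -2 + j^{2} - j$ ($z{\left(j \right)} = \left(j^{2} - j\right) - 2 = -2 + j^{2} - j$)
$\left(z{\left(-3 \right)} - 56\right) \left(-5\right) \left(-2\right) \left(-4\right) = \left(\left(-2 + \left(-3\right)^{2} - -3\right) - 56\right) \left(-5\right) \left(-2\right) \left(-4\right) = \left(\left(-2 + 9 + 3\right) - 56\right) 10 \left(-4\right) = \left(10 - 56\right) \left(-40\right) = \left(-46\right) \left(-40\right) = 1840$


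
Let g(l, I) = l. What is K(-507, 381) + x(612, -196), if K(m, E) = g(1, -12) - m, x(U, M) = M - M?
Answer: 508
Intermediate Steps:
x(U, M) = 0
K(m, E) = 1 - m
K(-507, 381) + x(612, -196) = (1 - 1*(-507)) + 0 = (1 + 507) + 0 = 508 + 0 = 508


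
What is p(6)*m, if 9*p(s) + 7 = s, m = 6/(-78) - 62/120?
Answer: 463/7020 ≈ 0.065954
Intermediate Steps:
m = -463/780 (m = 6*(-1/78) - 62*1/120 = -1/13 - 31/60 = -463/780 ≈ -0.59359)
p(s) = -7/9 + s/9
p(6)*m = (-7/9 + (1/9)*6)*(-463/780) = (-7/9 + 2/3)*(-463/780) = -1/9*(-463/780) = 463/7020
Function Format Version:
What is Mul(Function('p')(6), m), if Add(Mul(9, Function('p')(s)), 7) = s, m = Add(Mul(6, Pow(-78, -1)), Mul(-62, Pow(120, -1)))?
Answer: Rational(463, 7020) ≈ 0.065954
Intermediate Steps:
m = Rational(-463, 780) (m = Add(Mul(6, Rational(-1, 78)), Mul(-62, Rational(1, 120))) = Add(Rational(-1, 13), Rational(-31, 60)) = Rational(-463, 780) ≈ -0.59359)
Function('p')(s) = Add(Rational(-7, 9), Mul(Rational(1, 9), s))
Mul(Function('p')(6), m) = Mul(Add(Rational(-7, 9), Mul(Rational(1, 9), 6)), Rational(-463, 780)) = Mul(Add(Rational(-7, 9), Rational(2, 3)), Rational(-463, 780)) = Mul(Rational(-1, 9), Rational(-463, 780)) = Rational(463, 7020)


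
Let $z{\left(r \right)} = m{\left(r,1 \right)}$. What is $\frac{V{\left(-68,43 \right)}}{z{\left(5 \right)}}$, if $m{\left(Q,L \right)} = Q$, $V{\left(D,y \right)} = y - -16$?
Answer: $\frac{59}{5} \approx 11.8$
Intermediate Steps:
$V{\left(D,y \right)} = 16 + y$ ($V{\left(D,y \right)} = y + 16 = 16 + y$)
$z{\left(r \right)} = r$
$\frac{V{\left(-68,43 \right)}}{z{\left(5 \right)}} = \frac{16 + 43}{5} = 59 \cdot \frac{1}{5} = \frac{59}{5}$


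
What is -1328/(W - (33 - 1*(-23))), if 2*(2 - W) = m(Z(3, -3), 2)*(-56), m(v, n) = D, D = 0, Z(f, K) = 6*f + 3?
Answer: 664/27 ≈ 24.593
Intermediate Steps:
Z(f, K) = 3 + 6*f
m(v, n) = 0
W = 2 (W = 2 - 0*(-56) = 2 - ½*0 = 2 + 0 = 2)
-1328/(W - (33 - 1*(-23))) = -1328/(2 - (33 - 1*(-23))) = -1328/(2 - (33 + 23)) = -1328/(2 - 1*56) = -1328/(2 - 56) = -1328/(-54) = -1328*(-1/54) = 664/27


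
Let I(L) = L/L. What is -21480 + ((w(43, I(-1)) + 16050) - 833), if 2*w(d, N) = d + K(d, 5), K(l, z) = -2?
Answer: -12485/2 ≈ -6242.5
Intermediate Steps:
I(L) = 1
w(d, N) = -1 + d/2 (w(d, N) = (d - 2)/2 = (-2 + d)/2 = -1 + d/2)
-21480 + ((w(43, I(-1)) + 16050) - 833) = -21480 + (((-1 + (½)*43) + 16050) - 833) = -21480 + (((-1 + 43/2) + 16050) - 833) = -21480 + ((41/2 + 16050) - 833) = -21480 + (32141/2 - 833) = -21480 + 30475/2 = -12485/2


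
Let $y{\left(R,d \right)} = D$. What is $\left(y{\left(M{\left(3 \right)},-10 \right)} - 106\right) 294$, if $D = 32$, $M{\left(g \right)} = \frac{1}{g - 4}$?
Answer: $-21756$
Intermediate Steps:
$M{\left(g \right)} = \frac{1}{-4 + g}$
$y{\left(R,d \right)} = 32$
$\left(y{\left(M{\left(3 \right)},-10 \right)} - 106\right) 294 = \left(32 - 106\right) 294 = \left(-74\right) 294 = -21756$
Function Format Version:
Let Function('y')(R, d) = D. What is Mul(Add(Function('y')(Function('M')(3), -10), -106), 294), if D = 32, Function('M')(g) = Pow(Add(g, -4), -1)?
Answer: -21756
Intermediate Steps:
Function('M')(g) = Pow(Add(-4, g), -1)
Function('y')(R, d) = 32
Mul(Add(Function('y')(Function('M')(3), -10), -106), 294) = Mul(Add(32, -106), 294) = Mul(-74, 294) = -21756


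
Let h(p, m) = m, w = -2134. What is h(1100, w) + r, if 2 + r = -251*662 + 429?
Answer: -167869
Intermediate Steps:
r = -165735 (r = -2 + (-251*662 + 429) = -2 + (-166162 + 429) = -2 - 165733 = -165735)
h(1100, w) + r = -2134 - 165735 = -167869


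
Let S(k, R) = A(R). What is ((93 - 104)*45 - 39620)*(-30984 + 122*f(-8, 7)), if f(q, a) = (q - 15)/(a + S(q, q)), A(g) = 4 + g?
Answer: 3841332170/3 ≈ 1.2804e+9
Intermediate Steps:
S(k, R) = 4 + R
f(q, a) = (-15 + q)/(4 + a + q) (f(q, a) = (q - 15)/(a + (4 + q)) = (-15 + q)/(4 + a + q))
((93 - 104)*45 - 39620)*(-30984 + 122*f(-8, 7)) = ((93 - 104)*45 - 39620)*(-30984 + 122*((-15 - 8)/(4 + 7 - 8))) = (-11*45 - 39620)*(-30984 + 122*(-23/3)) = (-495 - 39620)*(-30984 + 122*((⅓)*(-23))) = -40115*(-30984 + 122*(-23/3)) = -40115*(-30984 - 2806/3) = -40115*(-95758/3) = 3841332170/3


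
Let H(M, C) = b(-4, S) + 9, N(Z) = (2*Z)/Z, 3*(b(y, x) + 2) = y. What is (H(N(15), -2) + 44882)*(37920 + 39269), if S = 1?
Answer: 10394502307/3 ≈ 3.4648e+9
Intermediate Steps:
b(y, x) = -2 + y/3
N(Z) = 2
H(M, C) = 17/3 (H(M, C) = (-2 + (⅓)*(-4)) + 9 = (-2 - 4/3) + 9 = -10/3 + 9 = 17/3)
(H(N(15), -2) + 44882)*(37920 + 39269) = (17/3 + 44882)*(37920 + 39269) = (134663/3)*77189 = 10394502307/3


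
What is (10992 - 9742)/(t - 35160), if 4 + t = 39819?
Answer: 250/931 ≈ 0.26853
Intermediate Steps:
t = 39815 (t = -4 + 39819 = 39815)
(10992 - 9742)/(t - 35160) = (10992 - 9742)/(39815 - 35160) = 1250/4655 = 1250*(1/4655) = 250/931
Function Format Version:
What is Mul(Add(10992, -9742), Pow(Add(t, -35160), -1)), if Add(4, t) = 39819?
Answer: Rational(250, 931) ≈ 0.26853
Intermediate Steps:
t = 39815 (t = Add(-4, 39819) = 39815)
Mul(Add(10992, -9742), Pow(Add(t, -35160), -1)) = Mul(Add(10992, -9742), Pow(Add(39815, -35160), -1)) = Mul(1250, Pow(4655, -1)) = Mul(1250, Rational(1, 4655)) = Rational(250, 931)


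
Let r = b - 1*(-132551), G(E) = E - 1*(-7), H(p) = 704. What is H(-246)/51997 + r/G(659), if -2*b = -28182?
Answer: 346609679/1574091 ≈ 220.20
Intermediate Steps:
b = 14091 (b = -1/2*(-28182) = 14091)
G(E) = 7 + E (G(E) = E + 7 = 7 + E)
r = 146642 (r = 14091 - 1*(-132551) = 14091 + 132551 = 146642)
H(-246)/51997 + r/G(659) = 704/51997 + 146642/(7 + 659) = 704*(1/51997) + 146642/666 = 64/4727 + 146642*(1/666) = 64/4727 + 73321/333 = 346609679/1574091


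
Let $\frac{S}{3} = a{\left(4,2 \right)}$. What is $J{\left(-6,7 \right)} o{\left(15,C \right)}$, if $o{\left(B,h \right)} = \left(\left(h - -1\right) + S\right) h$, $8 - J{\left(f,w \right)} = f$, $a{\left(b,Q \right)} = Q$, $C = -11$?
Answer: $616$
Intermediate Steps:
$J{\left(f,w \right)} = 8 - f$
$S = 6$ ($S = 3 \cdot 2 = 6$)
$o{\left(B,h \right)} = h \left(7 + h\right)$ ($o{\left(B,h \right)} = \left(\left(h - -1\right) + 6\right) h = \left(\left(h + 1\right) + 6\right) h = \left(\left(1 + h\right) + 6\right) h = \left(7 + h\right) h = h \left(7 + h\right)$)
$J{\left(-6,7 \right)} o{\left(15,C \right)} = \left(8 - -6\right) \left(- 11 \left(7 - 11\right)\right) = \left(8 + 6\right) \left(\left(-11\right) \left(-4\right)\right) = 14 \cdot 44 = 616$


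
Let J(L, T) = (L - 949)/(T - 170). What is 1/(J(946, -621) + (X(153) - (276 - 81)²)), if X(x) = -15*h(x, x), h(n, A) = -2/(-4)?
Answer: -1582/60167409 ≈ -2.6293e-5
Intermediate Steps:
h(n, A) = ½ (h(n, A) = -2*(-¼) = ½)
J(L, T) = (-949 + L)/(-170 + T)
X(x) = -15/2 (X(x) = -15*½ = -15/2)
1/(J(946, -621) + (X(153) - (276 - 81)²)) = 1/((-949 + 946)/(-170 - 621) + (-15/2 - (276 - 81)²)) = 1/(-3/(-791) + (-15/2 - 1*195²)) = 1/(-1/791*(-3) + (-15/2 - 1*38025)) = 1/(3/791 + (-15/2 - 38025)) = 1/(3/791 - 76065/2) = 1/(-60167409/1582) = -1582/60167409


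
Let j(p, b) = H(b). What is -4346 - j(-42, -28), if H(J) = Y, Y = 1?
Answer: -4347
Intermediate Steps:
H(J) = 1
j(p, b) = 1
-4346 - j(-42, -28) = -4346 - 1*1 = -4346 - 1 = -4347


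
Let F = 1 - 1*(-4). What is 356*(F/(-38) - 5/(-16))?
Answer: 4895/76 ≈ 64.408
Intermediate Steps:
F = 5 (F = 1 + 4 = 5)
356*(F/(-38) - 5/(-16)) = 356*(5/(-38) - 5/(-16)) = 356*(5*(-1/38) - 5*(-1/16)) = 356*(-5/38 + 5/16) = 356*(55/304) = 4895/76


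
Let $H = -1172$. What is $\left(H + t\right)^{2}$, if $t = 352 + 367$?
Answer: $205209$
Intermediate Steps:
$t = 719$
$\left(H + t\right)^{2} = \left(-1172 + 719\right)^{2} = \left(-453\right)^{2} = 205209$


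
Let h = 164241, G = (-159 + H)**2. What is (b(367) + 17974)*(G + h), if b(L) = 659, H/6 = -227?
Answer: 46166648706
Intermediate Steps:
H = -1362 (H = 6*(-227) = -1362)
G = 2313441 (G = (-159 - 1362)**2 = (-1521)**2 = 2313441)
(b(367) + 17974)*(G + h) = (659 + 17974)*(2313441 + 164241) = 18633*2477682 = 46166648706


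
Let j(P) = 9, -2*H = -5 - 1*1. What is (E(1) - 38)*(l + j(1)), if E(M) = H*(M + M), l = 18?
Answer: -864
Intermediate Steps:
H = 3 (H = -(-5 - 1*1)/2 = -(-5 - 1)/2 = -½*(-6) = 3)
E(M) = 6*M (E(M) = 3*(M + M) = 3*(2*M) = 6*M)
(E(1) - 38)*(l + j(1)) = (6*1 - 38)*(18 + 9) = (6 - 38)*27 = -32*27 = -864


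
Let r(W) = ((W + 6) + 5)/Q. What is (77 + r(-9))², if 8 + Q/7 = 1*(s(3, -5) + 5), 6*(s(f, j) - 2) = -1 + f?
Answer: 287296/49 ≈ 5863.2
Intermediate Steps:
s(f, j) = 11/6 + f/6 (s(f, j) = 2 + (-1 + f)/6 = 2 + (-⅙ + f/6) = 11/6 + f/6)
Q = -14/3 (Q = -56 + 7*(1*((11/6 + (⅙)*3) + 5)) = -56 + 7*(1*((11/6 + ½) + 5)) = -56 + 7*(1*(7/3 + 5)) = -56 + 7*(1*(22/3)) = -56 + 7*(22/3) = -56 + 154/3 = -14/3 ≈ -4.6667)
r(W) = -33/14 - 3*W/14 (r(W) = ((W + 6) + 5)/(-14/3) = ((6 + W) + 5)*(-3/14) = (11 + W)*(-3/14) = -33/14 - 3*W/14)
(77 + r(-9))² = (77 + (-33/14 - 3/14*(-9)))² = (77 + (-33/14 + 27/14))² = (77 - 3/7)² = (536/7)² = 287296/49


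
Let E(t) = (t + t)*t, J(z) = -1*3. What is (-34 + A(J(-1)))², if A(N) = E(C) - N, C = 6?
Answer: 1681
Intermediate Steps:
J(z) = -3
E(t) = 2*t² (E(t) = (2*t)*t = 2*t²)
A(N) = 72 - N (A(N) = 2*6² - N = 2*36 - N = 72 - N)
(-34 + A(J(-1)))² = (-34 + (72 - 1*(-3)))² = (-34 + (72 + 3))² = (-34 + 75)² = 41² = 1681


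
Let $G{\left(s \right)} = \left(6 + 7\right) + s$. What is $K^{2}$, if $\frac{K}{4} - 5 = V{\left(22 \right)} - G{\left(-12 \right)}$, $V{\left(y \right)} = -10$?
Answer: $576$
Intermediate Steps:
$G{\left(s \right)} = 13 + s$
$K = -24$ ($K = 20 + 4 \left(-10 - \left(13 - 12\right)\right) = 20 + 4 \left(-10 - 1\right) = 20 + 4 \left(-11\right) = 20 - 44 = -24$)
$K^{2} = \left(-24\right)^{2} = 576$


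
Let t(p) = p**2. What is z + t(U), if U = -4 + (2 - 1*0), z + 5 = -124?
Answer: -125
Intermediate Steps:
z = -129 (z = -5 - 124 = -129)
U = -2 (U = -4 + (2 + 0) = -4 + 2 = -2)
z + t(U) = -129 + (-2)**2 = -129 + 4 = -125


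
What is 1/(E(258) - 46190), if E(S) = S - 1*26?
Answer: -1/45958 ≈ -2.1759e-5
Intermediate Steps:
E(S) = -26 + S (E(S) = S - 26 = -26 + S)
1/(E(258) - 46190) = 1/((-26 + 258) - 46190) = 1/(232 - 46190) = 1/(-45958) = -1/45958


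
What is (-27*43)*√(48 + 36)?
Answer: -2322*√21 ≈ -10641.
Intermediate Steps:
(-27*43)*√(48 + 36) = -2322*√21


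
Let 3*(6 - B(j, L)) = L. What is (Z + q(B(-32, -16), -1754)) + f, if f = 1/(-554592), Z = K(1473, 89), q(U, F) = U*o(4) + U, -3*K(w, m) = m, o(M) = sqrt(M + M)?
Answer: -10167521/554592 + 68*sqrt(2)/3 ≈ 13.722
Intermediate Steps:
o(M) = sqrt(2)*sqrt(M) (o(M) = sqrt(2*M) = sqrt(2)*sqrt(M))
B(j, L) = 6 - L/3
K(w, m) = -m/3
q(U, F) = U + 2*U*sqrt(2) (q(U, F) = U*(sqrt(2)*sqrt(4)) + U = U*(sqrt(2)*2) + U = U*(2*sqrt(2)) + U = 2*U*sqrt(2) + U = U + 2*U*sqrt(2))
Z = -89/3 (Z = -1/3*89 = -89/3 ≈ -29.667)
f = -1/554592 ≈ -1.8031e-6
(Z + q(B(-32, -16), -1754)) + f = (-89/3 + (6 - 1/3*(-16))*(1 + 2*sqrt(2))) - 1/554592 = (-89/3 + (6 + 16/3)*(1 + 2*sqrt(2))) - 1/554592 = (-89/3 + 34*(1 + 2*sqrt(2))/3) - 1/554592 = (-89/3 + (34/3 + 68*sqrt(2)/3)) - 1/554592 = (-55/3 + 68*sqrt(2)/3) - 1/554592 = -10167521/554592 + 68*sqrt(2)/3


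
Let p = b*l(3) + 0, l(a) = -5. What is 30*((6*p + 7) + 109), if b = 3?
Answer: 780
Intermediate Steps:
p = -15 (p = 3*(-5) + 0 = -15 + 0 = -15)
30*((6*p + 7) + 109) = 30*((6*(-15) + 7) + 109) = 30*((-90 + 7) + 109) = 30*(-83 + 109) = 30*26 = 780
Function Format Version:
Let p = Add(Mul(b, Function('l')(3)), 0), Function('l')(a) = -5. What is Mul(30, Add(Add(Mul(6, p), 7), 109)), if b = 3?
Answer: 780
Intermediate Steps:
p = -15 (p = Add(Mul(3, -5), 0) = Add(-15, 0) = -15)
Mul(30, Add(Add(Mul(6, p), 7), 109)) = Mul(30, Add(Add(Mul(6, -15), 7), 109)) = Mul(30, Add(Add(-90, 7), 109)) = Mul(30, Add(-83, 109)) = Mul(30, 26) = 780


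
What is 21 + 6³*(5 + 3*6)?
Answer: 4989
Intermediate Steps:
21 + 6³*(5 + 3*6) = 21 + 216*(5 + 18) = 21 + 216*23 = 21 + 4968 = 4989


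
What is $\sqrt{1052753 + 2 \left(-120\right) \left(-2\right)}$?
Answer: $\sqrt{1053233} \approx 1026.3$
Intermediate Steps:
$\sqrt{1052753 + 2 \left(-120\right) \left(-2\right)} = \sqrt{1052753 - -480} = \sqrt{1052753 + 480} = \sqrt{1053233}$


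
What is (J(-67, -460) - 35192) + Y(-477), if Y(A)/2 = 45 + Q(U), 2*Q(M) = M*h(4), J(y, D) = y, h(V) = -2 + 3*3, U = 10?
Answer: -35099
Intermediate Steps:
h(V) = 7 (h(V) = -2 + 9 = 7)
Q(M) = 7*M/2 (Q(M) = (M*7)/2 = (7*M)/2 = 7*M/2)
Y(A) = 160 (Y(A) = 2*(45 + (7/2)*10) = 2*(45 + 35) = 2*80 = 160)
(J(-67, -460) - 35192) + Y(-477) = (-67 - 35192) + 160 = -35259 + 160 = -35099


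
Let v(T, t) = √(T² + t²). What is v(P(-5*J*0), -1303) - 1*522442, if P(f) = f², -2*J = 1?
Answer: -521139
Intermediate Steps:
J = -½ (J = -½*1 = -½ ≈ -0.50000)
v(P(-5*J*0), -1303) - 1*522442 = √(((-5*(-½)*0)²)² + (-1303)²) - 1*522442 = √((((5/2)*0)²)² + 1697809) - 522442 = √((0²)² + 1697809) - 522442 = √(0² + 1697809) - 522442 = √(0 + 1697809) - 522442 = √1697809 - 522442 = 1303 - 522442 = -521139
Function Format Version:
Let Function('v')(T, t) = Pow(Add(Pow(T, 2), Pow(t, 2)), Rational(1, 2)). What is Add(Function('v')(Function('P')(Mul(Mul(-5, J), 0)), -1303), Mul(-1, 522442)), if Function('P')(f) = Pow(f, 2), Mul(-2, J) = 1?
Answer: -521139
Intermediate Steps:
J = Rational(-1, 2) (J = Mul(Rational(-1, 2), 1) = Rational(-1, 2) ≈ -0.50000)
Add(Function('v')(Function('P')(Mul(Mul(-5, J), 0)), -1303), Mul(-1, 522442)) = Add(Pow(Add(Pow(Pow(Mul(Mul(-5, Rational(-1, 2)), 0), 2), 2), Pow(-1303, 2)), Rational(1, 2)), Mul(-1, 522442)) = Add(Pow(Add(Pow(Pow(Mul(Rational(5, 2), 0), 2), 2), 1697809), Rational(1, 2)), -522442) = Add(Pow(Add(Pow(Pow(0, 2), 2), 1697809), Rational(1, 2)), -522442) = Add(Pow(Add(Pow(0, 2), 1697809), Rational(1, 2)), -522442) = Add(Pow(Add(0, 1697809), Rational(1, 2)), -522442) = Add(Pow(1697809, Rational(1, 2)), -522442) = Add(1303, -522442) = -521139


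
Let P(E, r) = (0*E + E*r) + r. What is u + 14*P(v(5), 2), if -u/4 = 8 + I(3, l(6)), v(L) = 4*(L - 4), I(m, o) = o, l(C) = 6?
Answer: 84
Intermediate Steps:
v(L) = -16 + 4*L (v(L) = 4*(-4 + L) = -16 + 4*L)
u = -56 (u = -4*(8 + 6) = -4*14 = -56)
P(E, r) = r + E*r (P(E, r) = (0 + E*r) + r = E*r + r = r + E*r)
u + 14*P(v(5), 2) = -56 + 14*(2*(1 + (-16 + 4*5))) = -56 + 14*(2*(1 + (-16 + 20))) = -56 + 14*(2*(1 + 4)) = -56 + 14*(2*5) = -56 + 14*10 = -56 + 140 = 84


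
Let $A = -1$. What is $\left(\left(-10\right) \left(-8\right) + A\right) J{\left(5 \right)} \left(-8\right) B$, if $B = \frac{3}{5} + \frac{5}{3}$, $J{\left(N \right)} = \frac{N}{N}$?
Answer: $- \frac{21488}{15} \approx -1432.5$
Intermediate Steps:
$J{\left(N \right)} = 1$
$B = \frac{34}{15}$ ($B = 3 \cdot \frac{1}{5} + 5 \cdot \frac{1}{3} = \frac{3}{5} + \frac{5}{3} = \frac{34}{15} \approx 2.2667$)
$\left(\left(-10\right) \left(-8\right) + A\right) J{\left(5 \right)} \left(-8\right) B = \left(\left(-10\right) \left(-8\right) - 1\right) 1 \left(-8\right) \frac{34}{15} = \left(80 - 1\right) \left(\left(-8\right) \frac{34}{15}\right) = 79 \left(- \frac{272}{15}\right) = - \frac{21488}{15}$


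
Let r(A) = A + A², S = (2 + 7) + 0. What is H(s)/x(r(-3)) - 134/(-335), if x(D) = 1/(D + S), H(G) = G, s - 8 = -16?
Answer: -598/5 ≈ -119.60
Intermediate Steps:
s = -8 (s = 8 - 16 = -8)
S = 9 (S = 9 + 0 = 9)
x(D) = 1/(9 + D) (x(D) = 1/(D + 9) = 1/(9 + D))
H(s)/x(r(-3)) - 134/(-335) = -(72 - 24*(1 - 3)) - 134/(-335) = -8/(1/(9 - 3*(-2))) - 134*(-1/335) = -8/(1/(9 + 6)) + ⅖ = -8/(1/15) + ⅖ = -8/1/15 + ⅖ = -8*15 + ⅖ = -120 + ⅖ = -598/5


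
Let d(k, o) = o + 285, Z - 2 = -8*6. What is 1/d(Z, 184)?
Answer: 1/469 ≈ 0.0021322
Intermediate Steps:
Z = -46 (Z = 2 - 8*6 = 2 - 48 = -46)
d(k, o) = 285 + o
1/d(Z, 184) = 1/(285 + 184) = 1/469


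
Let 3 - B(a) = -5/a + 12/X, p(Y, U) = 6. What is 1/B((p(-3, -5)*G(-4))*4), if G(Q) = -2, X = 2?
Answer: -48/149 ≈ -0.32215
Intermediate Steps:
B(a) = -3 + 5/a (B(a) = 3 - (-5/a + 12/2) = 3 - (-5/a + 12*(1/2)) = 3 - (-5/a + 6) = 3 - (6 - 5/a) = 3 + (-6 + 5/a) = -3 + 5/a)
1/B((p(-3, -5)*G(-4))*4) = 1/(-3 + 5/(((6*(-2))*4))) = 1/(-3 + 5/((-12*4))) = 1/(-3 + 5/(-48)) = 1/(-3 + 5*(-1/48)) = 1/(-3 - 5/48) = 1/(-149/48) = -48/149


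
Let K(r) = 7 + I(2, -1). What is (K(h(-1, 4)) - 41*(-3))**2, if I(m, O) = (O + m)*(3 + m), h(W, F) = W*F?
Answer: 18225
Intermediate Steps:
h(W, F) = F*W
I(m, O) = (3 + m)*(O + m)
K(r) = 12 (K(r) = 7 + (2**2 + 3*(-1) + 3*2 - 1*2) = 7 + (4 - 3 + 6 - 2) = 7 + 5 = 12)
(K(h(-1, 4)) - 41*(-3))**2 = (12 - 41*(-3))**2 = (12 + 123)**2 = 135**2 = 18225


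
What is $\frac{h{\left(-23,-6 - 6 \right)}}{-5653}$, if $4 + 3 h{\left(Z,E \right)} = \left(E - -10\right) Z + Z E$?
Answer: $- \frac{106}{5653} \approx -0.018751$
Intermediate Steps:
$h{\left(Z,E \right)} = - \frac{4}{3} + \frac{E Z}{3} + \frac{Z \left(10 + E\right)}{3}$ ($h{\left(Z,E \right)} = - \frac{4}{3} + \frac{\left(E - -10\right) Z + Z E}{3} = - \frac{4}{3} + \frac{\left(E + 10\right) Z + E Z}{3} = - \frac{4}{3} + \frac{\left(10 + E\right) Z + E Z}{3} = - \frac{4}{3} + \frac{Z \left(10 + E\right) + E Z}{3} = - \frac{4}{3} + \frac{E Z + Z \left(10 + E\right)}{3} = - \frac{4}{3} + \left(\frac{E Z}{3} + \frac{Z \left(10 + E\right)}{3}\right) = - \frac{4}{3} + \frac{E Z}{3} + \frac{Z \left(10 + E\right)}{3}$)
$\frac{h{\left(-23,-6 - 6 \right)}}{-5653} = \frac{- \frac{4}{3} + \frac{10}{3} \left(-23\right) + \frac{2}{3} \left(-6 - 6\right) \left(-23\right)}{-5653} = - \frac{- \frac{4}{3} - \frac{230}{3} + \frac{2}{3} \left(-6 - 6\right) \left(-23\right)}{5653} = - \frac{- \frac{4}{3} - \frac{230}{3} + \frac{2}{3} \left(-12\right) \left(-23\right)}{5653} = - \frac{- \frac{4}{3} - \frac{230}{3} + 184}{5653} = \left(- \frac{1}{5653}\right) 106 = - \frac{106}{5653}$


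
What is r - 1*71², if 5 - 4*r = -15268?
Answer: -4891/4 ≈ -1222.8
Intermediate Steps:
r = 15273/4 (r = 5/4 - ¼*(-15268) = 5/4 + 3817 = 15273/4 ≈ 3818.3)
r - 1*71² = 15273/4 - 1*71² = 15273/4 - 1*5041 = 15273/4 - 5041 = -4891/4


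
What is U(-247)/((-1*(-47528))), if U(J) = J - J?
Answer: 0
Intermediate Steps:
U(J) = 0
U(-247)/((-1*(-47528))) = 0/((-1*(-47528))) = 0/47528 = 0*(1/47528) = 0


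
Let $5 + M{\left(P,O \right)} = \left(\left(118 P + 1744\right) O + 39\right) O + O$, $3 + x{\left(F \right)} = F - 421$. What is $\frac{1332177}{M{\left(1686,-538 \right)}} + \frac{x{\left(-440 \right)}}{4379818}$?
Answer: $- \frac{22177133446443}{127209785347661207} \approx -0.00017434$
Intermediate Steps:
$x{\left(F \right)} = -424 + F$ ($x{\left(F \right)} = -3 + \left(F - 421\right) = -3 + \left(-421 + F\right) = -424 + F$)
$M{\left(P,O \right)} = -5 + O + O \left(39 + O \left(1744 + 118 P\right)\right)$ ($M{\left(P,O \right)} = -5 + \left(\left(\left(118 P + 1744\right) O + 39\right) O + O\right) = -5 + \left(\left(\left(1744 + 118 P\right) O + 39\right) O + O\right) = -5 + \left(\left(O \left(1744 + 118 P\right) + 39\right) O + O\right) = -5 + \left(\left(39 + O \left(1744 + 118 P\right)\right) O + O\right) = -5 + \left(O \left(39 + O \left(1744 + 118 P\right)\right) + O\right) = -5 + \left(O + O \left(39 + O \left(1744 + 118 P\right)\right)\right) = -5 + O + O \left(39 + O \left(1744 + 118 P\right)\right)$)
$\frac{1332177}{M{\left(1686,-538 \right)}} + \frac{x{\left(-440 \right)}}{4379818} = \frac{1332177}{-5 + 40 \left(-538\right) + 1744 \left(-538\right)^{2} + 118 \cdot 1686 \left(-538\right)^{2}} + \frac{-424 - 440}{4379818} = \frac{1332177}{-5 - 21520 + 1744 \cdot 289444 + 118 \cdot 1686 \cdot 289444} - \frac{432}{2189909} = \frac{1332177}{-5 - 21520 + 504790336 + 57584304912} - \frac{432}{2189909} = \frac{1332177}{58089073723} - \frac{432}{2189909} = - \frac{22177133446443}{127209785347661207}$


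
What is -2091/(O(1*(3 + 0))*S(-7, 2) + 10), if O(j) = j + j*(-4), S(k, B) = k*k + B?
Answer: 2091/449 ≈ 4.6570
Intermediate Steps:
S(k, B) = B + k² (S(k, B) = k² + B = B + k²)
O(j) = -3*j (O(j) = j - 4*j = -3*j)
-2091/(O(1*(3 + 0))*S(-7, 2) + 10) = -2091/((-3*(3 + 0))*(2 + (-7)²) + 10) = -2091/((-3*3)*(2 + 49) + 10) = -2091/(-3*3*51 + 10) = -2091/(-9*51 + 10) = -2091/(-459 + 10) = -2091/(-449) = -2091*(-1/449) = 2091/449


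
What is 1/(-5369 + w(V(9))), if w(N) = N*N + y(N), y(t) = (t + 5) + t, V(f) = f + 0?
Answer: -1/5265 ≈ -0.00018993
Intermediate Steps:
V(f) = f
y(t) = 5 + 2*t (y(t) = (5 + t) + t = 5 + 2*t)
w(N) = 5 + N² + 2*N (w(N) = N*N + (5 + 2*N) = N² + (5 + 2*N) = 5 + N² + 2*N)
1/(-5369 + w(V(9))) = 1/(-5369 + (5 + 9² + 2*9)) = 1/(-5369 + (5 + 81 + 18)) = 1/(-5369 + 104) = 1/(-5265) = -1/5265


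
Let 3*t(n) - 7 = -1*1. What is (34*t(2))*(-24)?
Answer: -1632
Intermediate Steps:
t(n) = 2 (t(n) = 7/3 + (-1*1)/3 = 7/3 + (1/3)*(-1) = 7/3 - 1/3 = 2)
(34*t(2))*(-24) = (34*2)*(-24) = 68*(-24) = -1632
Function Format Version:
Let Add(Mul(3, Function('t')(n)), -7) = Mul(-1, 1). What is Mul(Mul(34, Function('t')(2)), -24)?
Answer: -1632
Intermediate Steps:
Function('t')(n) = 2 (Function('t')(n) = Add(Rational(7, 3), Mul(Rational(1, 3), Mul(-1, 1))) = Add(Rational(7, 3), Mul(Rational(1, 3), -1)) = Add(Rational(7, 3), Rational(-1, 3)) = 2)
Mul(Mul(34, Function('t')(2)), -24) = Mul(Mul(34, 2), -24) = Mul(68, -24) = -1632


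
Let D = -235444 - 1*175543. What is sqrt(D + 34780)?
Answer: I*sqrt(376207) ≈ 613.36*I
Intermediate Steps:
D = -410987 (D = -235444 - 175543 = -410987)
sqrt(D + 34780) = sqrt(-410987 + 34780) = sqrt(-376207) = I*sqrt(376207)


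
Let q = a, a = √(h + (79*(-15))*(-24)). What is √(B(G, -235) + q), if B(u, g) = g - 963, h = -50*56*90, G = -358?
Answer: √(-1198 + 18*I*√690) ≈ 6.7056 + 35.256*I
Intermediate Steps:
h = -252000 (h = -2800*90 = -252000)
B(u, g) = -963 + g
a = 18*I*√690 (a = √(-252000 + (79*(-15))*(-24)) = √(-252000 - 1185*(-24)) = √(-252000 + 28440) = √(-223560) = 18*I*√690 ≈ 472.82*I)
q = 18*I*√690 ≈ 472.82*I
√(B(G, -235) + q) = √((-963 - 235) + 18*I*√690) = √(-1198 + 18*I*√690)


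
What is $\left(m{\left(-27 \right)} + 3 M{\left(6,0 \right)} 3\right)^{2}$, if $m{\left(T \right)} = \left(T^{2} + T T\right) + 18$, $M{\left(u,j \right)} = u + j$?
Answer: $2340900$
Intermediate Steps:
$M{\left(u,j \right)} = j + u$
$m{\left(T \right)} = 18 + 2 T^{2}$ ($m{\left(T \right)} = \left(T^{2} + T^{2}\right) + 18 = 2 T^{2} + 18 = 18 + 2 T^{2}$)
$\left(m{\left(-27 \right)} + 3 M{\left(6,0 \right)} 3\right)^{2} = \left(\left(18 + 2 \left(-27\right)^{2}\right) + 3 \left(0 + 6\right) 3\right)^{2} = \left(\left(18 + 2 \cdot 729\right) + 3 \cdot 6 \cdot 3\right)^{2} = \left(\left(18 + 1458\right) + 18 \cdot 3\right)^{2} = \left(1476 + 54\right)^{2} = 1530^{2} = 2340900$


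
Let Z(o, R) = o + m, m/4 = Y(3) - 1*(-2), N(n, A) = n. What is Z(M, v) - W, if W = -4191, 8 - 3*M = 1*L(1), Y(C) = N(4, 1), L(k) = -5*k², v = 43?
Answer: 12658/3 ≈ 4219.3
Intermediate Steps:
Y(C) = 4
M = 13/3 (M = 8/3 - (-5*1²)/3 = 8/3 - (-5*1)/3 = 8/3 - (-5)/3 = 8/3 - ⅓*(-5) = 8/3 + 5/3 = 13/3 ≈ 4.3333)
m = 24 (m = 4*(4 - 1*(-2)) = 4*(4 + 2) = 4*6 = 24)
Z(o, R) = 24 + o (Z(o, R) = o + 24 = 24 + o)
Z(M, v) - W = (24 + 13/3) - 1*(-4191) = 85/3 + 4191 = 12658/3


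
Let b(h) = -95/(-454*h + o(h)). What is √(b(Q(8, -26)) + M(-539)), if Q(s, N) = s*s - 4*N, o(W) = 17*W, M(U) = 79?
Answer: √294882126/1932 ≈ 8.8883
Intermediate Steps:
Q(s, N) = s² - 4*N
b(h) = 5/(23*h) (b(h) = -95/(-454*h + 17*h) = -95*(-1/(437*h)) = -(-5)/(23*h) = 5/(23*h))
√(b(Q(8, -26)) + M(-539)) = √(5/(23*(8² - 4*(-26))) + 79) = √(5/(23*(64 + 104)) + 79) = √((5/23)/168 + 79) = √((5/23)*(1/168) + 79) = √(5/3864 + 79) = √(305261/3864) = √294882126/1932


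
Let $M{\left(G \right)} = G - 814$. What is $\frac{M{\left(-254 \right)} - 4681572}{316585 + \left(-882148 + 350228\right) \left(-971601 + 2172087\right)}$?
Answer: $\frac{936528}{127712439307} \approx 7.3331 \cdot 10^{-6}$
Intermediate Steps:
$M{\left(G \right)} = -814 + G$
$\frac{M{\left(-254 \right)} - 4681572}{316585 + \left(-882148 + 350228\right) \left(-971601 + 2172087\right)} = \frac{\left(-814 - 254\right) - 4681572}{316585 + \left(-882148 + 350228\right) \left(-971601 + 2172087\right)} = \frac{-1068 - 4681572}{316585 - 638562513120} = - \frac{4682640}{316585 - 638562513120} = - \frac{4682640}{-638562196535} = \left(-4682640\right) \left(- \frac{1}{638562196535}\right) = \frac{936528}{127712439307}$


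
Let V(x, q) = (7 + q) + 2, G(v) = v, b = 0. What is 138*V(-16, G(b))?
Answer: 1242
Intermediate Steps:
V(x, q) = 9 + q
138*V(-16, G(b)) = 138*(9 + 0) = 138*9 = 1242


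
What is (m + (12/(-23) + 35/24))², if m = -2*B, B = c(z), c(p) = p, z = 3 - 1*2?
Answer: 344569/304704 ≈ 1.1308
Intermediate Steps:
z = 1 (z = 3 - 2 = 1)
B = 1
m = -2 (m = -2*1 = -2)
(m + (12/(-23) + 35/24))² = (-2 + (12/(-23) + 35/24))² = (-2 + (12*(-1/23) + 35*(1/24)))² = (-2 + (-12/23 + 35/24))² = (-2 + 517/552)² = (-587/552)² = 344569/304704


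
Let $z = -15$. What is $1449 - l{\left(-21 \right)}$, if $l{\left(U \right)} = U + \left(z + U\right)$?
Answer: $1506$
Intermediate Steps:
$l{\left(U \right)} = -15 + 2 U$ ($l{\left(U \right)} = U + \left(-15 + U\right) = -15 + 2 U$)
$1449 - l{\left(-21 \right)} = 1449 - \left(-15 + 2 \left(-21\right)\right) = 1449 - \left(-15 - 42\right) = 1449 - -57 = 1449 + 57 = 1506$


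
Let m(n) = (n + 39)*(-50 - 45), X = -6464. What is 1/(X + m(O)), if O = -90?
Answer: -1/1619 ≈ -0.00061767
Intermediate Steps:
m(n) = -3705 - 95*n (m(n) = (39 + n)*(-95) = -3705 - 95*n)
1/(X + m(O)) = 1/(-6464 + (-3705 - 95*(-90))) = 1/(-6464 + (-3705 + 8550)) = 1/(-6464 + 4845) = 1/(-1619) = -1/1619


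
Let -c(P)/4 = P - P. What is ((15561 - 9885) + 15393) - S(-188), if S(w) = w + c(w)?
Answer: 21257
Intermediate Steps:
c(P) = 0 (c(P) = -4*(P - P) = -4*0 = 0)
S(w) = w (S(w) = w + 0 = w)
((15561 - 9885) + 15393) - S(-188) = ((15561 - 9885) + 15393) - 1*(-188) = (5676 + 15393) + 188 = 21069 + 188 = 21257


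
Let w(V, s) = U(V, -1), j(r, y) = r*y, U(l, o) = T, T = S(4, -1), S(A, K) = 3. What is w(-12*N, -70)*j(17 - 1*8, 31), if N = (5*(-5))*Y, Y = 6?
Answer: 837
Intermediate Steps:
N = -150 (N = (5*(-5))*6 = -25*6 = -150)
T = 3
U(l, o) = 3
w(V, s) = 3
w(-12*N, -70)*j(17 - 1*8, 31) = 3*((17 - 1*8)*31) = 3*((17 - 8)*31) = 3*(9*31) = 3*279 = 837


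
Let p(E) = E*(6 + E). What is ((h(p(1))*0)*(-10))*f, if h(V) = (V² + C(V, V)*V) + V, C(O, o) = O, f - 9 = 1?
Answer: 0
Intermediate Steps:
f = 10 (f = 9 + 1 = 10)
h(V) = V + 2*V² (h(V) = (V² + V*V) + V = (V² + V²) + V = 2*V² + V = V + 2*V²)
((h(p(1))*0)*(-10))*f = ((((1*(6 + 1))*(1 + 2*(1*(6 + 1))))*0)*(-10))*10 = ((((1*7)*(1 + 2*(1*7)))*0)*(-10))*10 = (((7*(1 + 2*7))*0)*(-10))*10 = (((7*(1 + 14))*0)*(-10))*10 = (((7*15)*0)*(-10))*10 = ((105*0)*(-10))*10 = (0*(-10))*10 = 0*10 = 0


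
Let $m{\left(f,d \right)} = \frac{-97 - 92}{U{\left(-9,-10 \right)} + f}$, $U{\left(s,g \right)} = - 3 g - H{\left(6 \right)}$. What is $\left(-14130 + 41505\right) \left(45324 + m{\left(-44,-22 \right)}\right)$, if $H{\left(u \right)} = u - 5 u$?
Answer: $\frac{2480454225}{2} \approx 1.2402 \cdot 10^{9}$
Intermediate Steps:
$H{\left(u \right)} = - 4 u$
$U{\left(s,g \right)} = 24 - 3 g$ ($U{\left(s,g \right)} = - 3 g - \left(-4\right) 6 = - 3 g - -24 = - 3 g + 24 = 24 - 3 g$)
$m{\left(f,d \right)} = - \frac{189}{54 + f}$ ($m{\left(f,d \right)} = \frac{-97 - 92}{\left(24 - -30\right) + f} = - \frac{189}{\left(24 + 30\right) + f} = - \frac{189}{54 + f}$)
$\left(-14130 + 41505\right) \left(45324 + m{\left(-44,-22 \right)}\right) = \left(-14130 + 41505\right) \left(45324 - \frac{189}{54 - 44}\right) = 27375 \left(45324 - \frac{189}{10}\right) = 27375 \cdot \frac{453051}{10} = \frac{2480454225}{2}$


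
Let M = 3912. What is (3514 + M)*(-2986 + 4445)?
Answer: 10834534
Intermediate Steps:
(3514 + M)*(-2986 + 4445) = (3514 + 3912)*(-2986 + 4445) = 7426*1459 = 10834534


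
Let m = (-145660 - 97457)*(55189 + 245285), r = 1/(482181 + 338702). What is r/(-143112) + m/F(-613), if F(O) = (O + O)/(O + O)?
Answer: -8581822730763880168369/117478207896 ≈ -7.3050e+10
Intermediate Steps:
r = 1/820883 ≈ 1.2182e-6
m = -73050337458 (m = -243117*300474 = -73050337458)
F(O) = 1 (F(O) = (2*O)/((2*O)) = (2*O)*(1/(2*O)) = 1)
r/(-143112) + m/F(-613) = (1/820883)/(-143112) - 73050337458/1 = (1/820883)*(-1/143112) - 73050337458*1 = -1/117478207896 - 73050337458 = -8581822730763880168369/117478207896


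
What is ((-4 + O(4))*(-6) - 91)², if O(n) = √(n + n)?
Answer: 4777 + 1608*√2 ≈ 7051.1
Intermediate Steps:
O(n) = √2*√n (O(n) = √(2*n) = √2*√n)
((-4 + O(4))*(-6) - 91)² = ((-4 + √2*√4)*(-6) - 91)² = ((-4 + √2*2)*(-6) - 91)² = ((-4 + 2*√2)*(-6) - 91)² = ((24 - 12*√2) - 91)² = (-67 - 12*√2)²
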